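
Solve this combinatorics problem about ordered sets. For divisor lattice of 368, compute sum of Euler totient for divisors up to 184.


Divisors of 368 up to 184: [1, 2, 4, 8, 16, 23, 46, 92, 184]
phi values: [1, 1, 2, 4, 8, 22, 22, 44, 88]
Sum = 192


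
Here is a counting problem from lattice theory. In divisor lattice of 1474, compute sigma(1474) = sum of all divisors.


sigma(n) = sum of divisors.
Divisors of 1474: [1, 2, 11, 22, 67, 134, 737, 1474]
Sum = 2448


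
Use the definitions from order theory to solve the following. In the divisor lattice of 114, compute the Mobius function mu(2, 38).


In a divisor lattice, mu(a,b) = mu(b/a) where mu is the classical Mobius function.
b/a = 38/2 = 19
Prime factorization of 19: primes [19]
19 is squarefree with 1 prime factor(s), so mu(19) = (-1)^1 = -1


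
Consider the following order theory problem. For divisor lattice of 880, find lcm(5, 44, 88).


In a divisor lattice, join = lcm (least common multiple).
Compute lcm iteratively: start with first element, then lcm(current, next).
Elements: [5, 44, 88]
lcm(5,44) = 220
lcm(220,88) = 440
Final lcm = 440


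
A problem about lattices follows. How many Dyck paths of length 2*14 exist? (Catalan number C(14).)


C(n) = C(2n, n) / (n+1).
C(28, 14) = 40116600
C(14) = 40116600 / 15 = 2674440


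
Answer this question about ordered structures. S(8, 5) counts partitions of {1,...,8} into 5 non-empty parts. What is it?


S(n,k) = k*S(n-1,k) + S(n-1,k-1).
S(7,5) = 140, S(7,4) = 350
S(8,5) = 5*140 + 350 = 700 + 350
S(8,5) = 1050


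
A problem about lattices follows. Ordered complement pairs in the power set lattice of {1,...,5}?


Complement pair (a,b): a meet b = bottom, a join b = top.
Here: A intersect B = {} and A union B = {1,...,5}.
Pairs found: ({},{1,2,3,4,5}), ({1},{2,3,4,5}), ({2},{1,3,4,5}), ({3},{1,2,4,5}), ... (28 more)
Total ordered pairs: 32


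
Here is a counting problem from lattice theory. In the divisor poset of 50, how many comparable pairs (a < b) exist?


A comparable pair {a,b} has a < b or b < a in the order.
Count unordered pairs where one element is strictly below the other.
Examples: {1,2}, {1,5}, {1,10}, {1,25}, ...
Total comparable pairs: 12


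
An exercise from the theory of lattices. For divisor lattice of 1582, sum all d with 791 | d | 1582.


Interval [791,1582] in divisors of 1582: [791, 1582]
Sum = 2373


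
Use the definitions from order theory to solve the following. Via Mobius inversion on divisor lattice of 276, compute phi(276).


phi(n) = n * prod_{p|n} (1 - 1/p).
Prime divisors of 276: [2, 3, 23]
phi(276) = 276 * (1 - 1/2) * (1 - 1/3) * (1 - 1/23)
phi(276) = 88


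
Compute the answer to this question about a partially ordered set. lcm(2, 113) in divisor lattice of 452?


Join=lcm.
gcd(2,113)=1
lcm=226


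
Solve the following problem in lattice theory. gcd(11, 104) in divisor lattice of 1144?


Meet=gcd.
gcd(11,104)=1


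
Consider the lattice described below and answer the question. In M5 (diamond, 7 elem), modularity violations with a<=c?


Modular law: if a <= c then a v (b ^ c) = (a v b) ^ c.
Check all triples (a,b,c) with a <= c among 7 elements.
This lattice is modular (diamonds M_m and their chain-products are modular).
Total violating triples: 0


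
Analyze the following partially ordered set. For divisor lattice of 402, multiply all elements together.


Divisors of 402: [1, 2, 3, 6, 67, 134, 201, 402]
Product = n^(d(n)/2) = 402^(8/2)
Product = 26115852816


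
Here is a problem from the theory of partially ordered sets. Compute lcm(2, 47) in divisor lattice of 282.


In a divisor lattice, join = lcm (least common multiple).
gcd(2,47) = 1
lcm(2,47) = 2*47/gcd = 94/1 = 94


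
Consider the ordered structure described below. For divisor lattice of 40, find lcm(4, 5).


In a divisor lattice, join = lcm (least common multiple).
Compute lcm iteratively: start with first element, then lcm(current, next).
Elements: [4, 5]
lcm(4,5) = 20
Final lcm = 20


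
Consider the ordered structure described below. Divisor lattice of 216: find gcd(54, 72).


In a divisor lattice, meet = gcd (greatest common divisor).
By Euclidean algorithm or factoring: gcd(54,72) = 18


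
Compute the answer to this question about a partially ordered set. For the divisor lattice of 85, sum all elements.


sigma(n) = sum of divisors.
Divisors of 85: [1, 5, 17, 85]
Sum = 108


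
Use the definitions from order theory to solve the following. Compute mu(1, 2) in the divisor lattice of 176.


In a divisor lattice, mu(a,b) = mu(b/a) where mu is the classical Mobius function.
b/a = 2/1 = 2
Prime factorization of 2: primes [2]
2 is squarefree with 1 prime factor(s), so mu(2) = (-1)^1 = -1


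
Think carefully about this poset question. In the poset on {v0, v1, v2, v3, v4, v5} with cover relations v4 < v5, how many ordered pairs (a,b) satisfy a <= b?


The order relation is {(a,b) : a <= b}, reflexive so it includes (a,a).
Examples: (v0,v0), (v1,v1), (v2,v2), (v3,v3), (v4,v4), ...
Total ordered pairs: 7


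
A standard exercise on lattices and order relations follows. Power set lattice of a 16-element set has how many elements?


Power set = 2^n.
2^16 = 65536


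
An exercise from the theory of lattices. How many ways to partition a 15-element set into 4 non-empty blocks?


S(n,k) = k*S(n-1,k) + S(n-1,k-1).
S(14,4) = 10391745, S(14,3) = 788970
S(15,4) = 4*10391745 + 788970 = 41566980 + 788970
S(15,4) = 42355950


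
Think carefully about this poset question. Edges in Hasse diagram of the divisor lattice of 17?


A cover relation a -< b holds when a < b with no c strictly between.
Cover relations:
  1 -< 17
Total: 1


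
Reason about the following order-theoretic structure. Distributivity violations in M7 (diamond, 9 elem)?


Distributive law: a ^ (b v c) = (a ^ b) v (a ^ c).
Check all 9^3 = 729 ordered triples (a,b,c).
  e.g. a=a1, b=a2, c=a3: lhs=a1 != rhs=0
  e.g. a=a1, b=a2, c=a4: lhs=a1 != rhs=0
Total violating triples: 210


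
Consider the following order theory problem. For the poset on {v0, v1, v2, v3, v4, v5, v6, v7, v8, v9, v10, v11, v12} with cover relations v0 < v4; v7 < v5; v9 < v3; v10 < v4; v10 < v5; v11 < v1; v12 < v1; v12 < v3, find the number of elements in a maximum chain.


A chain is a totally ordered subset; we count the number of elements in a maximum chain.
Compute, for each element x, the size of the longest chain ending at x:
  v0: 1
  v2: 1
  v6: 1
  v7: 1
  v8: 1
  v9: 1
  ...
A maximum chain: v11 < v1
Number of elements in the longest chain: 2


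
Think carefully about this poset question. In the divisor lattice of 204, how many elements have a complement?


An element a is complemented if some b has a meet b = bottom, a join b = top.
a is complemented iff gcd(a, n/a)=1, i.e. a is a unitary divisor of 204.
Complemented elements: 1, 3, 4, 12, 17, 51, ... (2 more)
Count: 8


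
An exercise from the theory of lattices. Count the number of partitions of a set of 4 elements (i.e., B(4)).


B(n) = number of set partitions of an n-element set.
B(n) satisfies the recurrence: B(n+1) = sum_k C(n,k)*B(k).
B(4) = 15


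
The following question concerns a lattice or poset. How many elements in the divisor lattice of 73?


Divisors of 73: [1, 73]
Count: 2


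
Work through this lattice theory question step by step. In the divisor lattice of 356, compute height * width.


Height = length of longest chain minus 1; width = size of largest antichain.
A maximum chain: 1 | 89 | 178 | 356  (height 3).
A maximum antichain: {2, 89}  (width 2).
Product = 3 * 2 = 6


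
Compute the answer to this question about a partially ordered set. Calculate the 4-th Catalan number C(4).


C(n) = C(2n, n) / (n+1).
C(8, 4) = 70
C(4) = 70 / 5 = 14


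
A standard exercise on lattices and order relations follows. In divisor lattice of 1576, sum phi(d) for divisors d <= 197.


Divisors of 1576 up to 197: [1, 2, 4, 8, 197]
phi values: [1, 1, 2, 4, 196]
Sum = 204


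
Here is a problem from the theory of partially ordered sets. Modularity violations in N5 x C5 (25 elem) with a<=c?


Modular law: if a <= c then a v (b ^ c) = (a v b) ^ c.
Check all triples (a,b,c) with a <= c among 25 elements.
  e.g. a=(a,0), b=(c,0), c=(b,0): lhs=(a,0) != rhs=(b,0)
  e.g. a=(a,0), b=(c,1), c=(b,0): lhs=(a,0) != rhs=(b,0)
Total violating triples: 75


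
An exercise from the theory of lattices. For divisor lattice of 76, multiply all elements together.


Divisors of 76: [1, 2, 4, 19, 38, 76]
Product = n^(d(n)/2) = 76^(6/2)
Product = 438976


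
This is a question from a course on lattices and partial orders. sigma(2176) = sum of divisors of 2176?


sigma(n) = sum of divisors.
Divisors of 2176: [1, 2, 4, 8, 16, 17, 32, 34, 64, 68, 128, 136, 272, 544, 1088, 2176]
Sum = 4590


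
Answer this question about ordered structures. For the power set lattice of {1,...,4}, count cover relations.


A cover relation a -< b holds when a < b with no c strictly between.
Cover relations:
  {} -< {1}
  {} -< {2}
  {} -< {3}
  {} -< {4}
  {1} -< {1,2}
  {1} -< {1,3}
  {1} -< {1,4}
  {2} -< {1,2}
  ...24 more
Total: 32


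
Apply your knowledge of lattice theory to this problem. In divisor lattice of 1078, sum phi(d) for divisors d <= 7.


Divisors of 1078 up to 7: [1, 2, 7]
phi values: [1, 1, 6]
Sum = 8


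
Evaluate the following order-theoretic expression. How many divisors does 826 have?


Divisors of 826: [1, 2, 7, 14, 59, 118, 413, 826]
Count: 8


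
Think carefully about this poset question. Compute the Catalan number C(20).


C(n) = C(2n, n) / (n+1).
C(40, 20) = 137846528820
C(20) = 137846528820 / 21 = 6564120420


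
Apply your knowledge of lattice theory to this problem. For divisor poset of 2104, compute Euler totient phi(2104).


phi(n) = n * prod_{p|n} (1 - 1/p).
Prime divisors of 2104: [2, 263]
phi(2104) = 2104 * (1 - 1/2) * (1 - 1/263)
phi(2104) = 1048


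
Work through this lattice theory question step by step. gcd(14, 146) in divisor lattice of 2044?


Meet=gcd.
gcd(14,146)=2


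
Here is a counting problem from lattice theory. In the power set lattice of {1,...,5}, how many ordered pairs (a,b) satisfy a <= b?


The order relation is {(a,b) : a <= b}, reflexive so it includes (a,a).
Examples: ({},{}), ({},{1,2}), ({},{1,2,3}), ({},{1,2,3,4}), ({},{1,2,3,4,5}), ...
Total ordered pairs: 243


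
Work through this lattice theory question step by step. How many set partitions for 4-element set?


B(n) = number of set partitions of an n-element set.
B(n) satisfies the recurrence: B(n+1) = sum_k C(n,k)*B(k).
B(4) = 15


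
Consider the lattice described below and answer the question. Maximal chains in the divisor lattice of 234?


A maximal chain goes from the minimum element to a maximal element via cover relations.
Counting all min-to-max paths in the cover graph.
Total maximal chains: 12


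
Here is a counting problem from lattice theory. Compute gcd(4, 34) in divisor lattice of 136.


In a divisor lattice, meet = gcd (greatest common divisor).
By Euclidean algorithm or factoring: gcd(4,34) = 2


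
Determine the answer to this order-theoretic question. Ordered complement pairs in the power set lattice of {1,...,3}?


Complement pair (a,b): a meet b = bottom, a join b = top.
Here: A intersect B = {} and A union B = {1,...,3}.
Pairs found: ({},{1,2,3}), ({1},{2,3}), ({2},{1,3}), ({3},{1,2}), ... (4 more)
Total ordered pairs: 8


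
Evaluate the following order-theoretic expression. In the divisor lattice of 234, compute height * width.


Height = length of longest chain minus 1; width = size of largest antichain.
A maximum chain: 1 | 13 | 39 | 117 | 234  (height 4).
A maximum antichain: {6, 9, 26, 39}  (width 4).
Product = 4 * 4 = 16


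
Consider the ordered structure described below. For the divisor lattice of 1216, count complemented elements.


An element a is complemented if some b has a meet b = bottom, a join b = top.
a is complemented iff gcd(a, n/a)=1, i.e. a is a unitary divisor of 1216.
Complemented elements: 1, 19, 64, 1216
Count: 4


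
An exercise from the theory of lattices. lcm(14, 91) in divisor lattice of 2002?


Join=lcm.
gcd(14,91)=7
lcm=182


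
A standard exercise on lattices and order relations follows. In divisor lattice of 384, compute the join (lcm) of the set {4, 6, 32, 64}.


In a divisor lattice, join = lcm (least common multiple).
Compute lcm iteratively: start with first element, then lcm(current, next).
Elements: [4, 6, 32, 64]
lcm(4,6) = 12
lcm(12,32) = 96
lcm(96,64) = 192
Final lcm = 192


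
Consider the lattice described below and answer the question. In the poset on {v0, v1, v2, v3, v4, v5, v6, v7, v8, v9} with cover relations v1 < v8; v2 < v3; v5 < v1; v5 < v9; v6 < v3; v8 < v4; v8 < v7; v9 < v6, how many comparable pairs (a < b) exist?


A comparable pair {a,b} has a < b or b < a in the order.
Count unordered pairs where one element is strictly below the other.
Examples: {v1,v4}, {v1,v5}, {v1,v7}, {v1,v8}, ...
Total comparable pairs: 16


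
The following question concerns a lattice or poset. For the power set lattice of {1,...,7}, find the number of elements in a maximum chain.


A chain is a totally ordered subset; we count the number of elements in a maximum chain.
Compute, for each element x, the size of the longest chain ending at x:
  {}: 1
  {1}: 2
  {2}: 2
  {3}: 2
  {4}: 2
  {5}: 2
  ...
A maximum chain: {} < {1} < {1,2} < {1,2,3} < {1,2,3,4} < {1,2,3,4,5} < {1,2,3,4,5,6} < {1,2,3,4,5,6,7}
Number of elements in the longest chain: 8


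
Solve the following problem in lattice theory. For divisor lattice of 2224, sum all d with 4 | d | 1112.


Interval [4,1112] in divisors of 2224: [4, 8, 556, 1112]
Sum = 1680


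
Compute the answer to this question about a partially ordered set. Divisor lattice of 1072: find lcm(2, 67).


In a divisor lattice, join = lcm (least common multiple).
gcd(2,67) = 1
lcm(2,67) = 2*67/gcd = 134/1 = 134


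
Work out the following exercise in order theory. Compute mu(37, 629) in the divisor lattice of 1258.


In a divisor lattice, mu(a,b) = mu(b/a) where mu is the classical Mobius function.
b/a = 629/37 = 17
Prime factorization of 17: primes [17]
17 is squarefree with 1 prime factor(s), so mu(17) = (-1)^1 = -1


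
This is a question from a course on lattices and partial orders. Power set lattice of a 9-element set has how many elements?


Power set = 2^n.
2^9 = 512


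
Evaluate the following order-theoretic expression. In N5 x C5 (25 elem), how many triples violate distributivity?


Distributive law: a ^ (b v c) = (a ^ b) v (a ^ c).
Check all 25^3 = 15625 ordered triples (a,b,c).
  e.g. a=(b,0), b=(a,0), c=(c,0): lhs=(b,0) != rhs=(a,0)
  e.g. a=(b,0), b=(a,0), c=(c,1): lhs=(b,0) != rhs=(a,0)
Total violating triples: 250


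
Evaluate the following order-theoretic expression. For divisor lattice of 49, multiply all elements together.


Divisors of 49: [1, 7, 49]
Product = n^(d(n)/2) = 49^(3/2)
Product = 343


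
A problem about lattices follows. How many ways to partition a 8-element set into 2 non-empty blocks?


S(n,k) = k*S(n-1,k) + S(n-1,k-1).
S(7,2) = 63, S(7,1) = 1
S(8,2) = 2*63 + 1 = 126 + 1
S(8,2) = 127


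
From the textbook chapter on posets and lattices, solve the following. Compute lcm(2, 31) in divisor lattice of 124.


In a divisor lattice, join = lcm (least common multiple).
gcd(2,31) = 1
lcm(2,31) = 2*31/gcd = 62/1 = 62


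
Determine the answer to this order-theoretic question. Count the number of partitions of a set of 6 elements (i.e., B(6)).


B(n) = number of set partitions of an n-element set.
B(n) satisfies the recurrence: B(n+1) = sum_k C(n,k)*B(k).
B(6) = 203


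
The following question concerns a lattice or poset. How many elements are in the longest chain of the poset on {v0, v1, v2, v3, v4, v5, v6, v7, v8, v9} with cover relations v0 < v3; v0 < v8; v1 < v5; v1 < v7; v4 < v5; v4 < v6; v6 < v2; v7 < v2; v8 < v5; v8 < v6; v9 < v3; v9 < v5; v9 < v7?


A chain is a totally ordered subset; we count the number of elements in a maximum chain.
Compute, for each element x, the size of the longest chain ending at x:
  v0: 1
  v1: 1
  v4: 1
  v9: 1
  v8: 2
  v3: 2
  ...
A maximum chain: v0 < v8 < v6 < v2
Number of elements in the longest chain: 4


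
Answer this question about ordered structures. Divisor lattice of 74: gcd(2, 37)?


Meet=gcd.
gcd(2,37)=1


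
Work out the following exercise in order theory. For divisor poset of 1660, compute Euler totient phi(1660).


phi(n) = n * prod_{p|n} (1 - 1/p).
Prime divisors of 1660: [2, 5, 83]
phi(1660) = 1660 * (1 - 1/2) * (1 - 1/5) * (1 - 1/83)
phi(1660) = 656


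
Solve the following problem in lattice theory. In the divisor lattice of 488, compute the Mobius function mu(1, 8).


In a divisor lattice, mu(a,b) = mu(b/a) where mu is the classical Mobius function.
b/a = 8/1 = 8
Prime factorization of 8: primes [2]
8 is not squarefree, so mu(8) = 0


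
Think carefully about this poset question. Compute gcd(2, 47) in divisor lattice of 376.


In a divisor lattice, meet = gcd (greatest common divisor).
By Euclidean algorithm or factoring: gcd(2,47) = 1


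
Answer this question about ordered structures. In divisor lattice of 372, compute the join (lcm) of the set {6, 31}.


In a divisor lattice, join = lcm (least common multiple).
Compute lcm iteratively: start with first element, then lcm(current, next).
Elements: [6, 31]
lcm(6,31) = 186
Final lcm = 186


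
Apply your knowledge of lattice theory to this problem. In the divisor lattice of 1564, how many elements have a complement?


An element a is complemented if some b has a meet b = bottom, a join b = top.
a is complemented iff gcd(a, n/a)=1, i.e. a is a unitary divisor of 1564.
Complemented elements: 1, 4, 17, 23, 68, 92, ... (2 more)
Count: 8


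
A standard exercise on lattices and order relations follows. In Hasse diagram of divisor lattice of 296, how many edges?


A cover relation a -< b holds when a < b with no c strictly between.
Cover relations:
  1 -< 2
  1 -< 37
  2 -< 4
  2 -< 74
  4 -< 8
  4 -< 148
  8 -< 296
  37 -< 74
  ...2 more
Total: 10


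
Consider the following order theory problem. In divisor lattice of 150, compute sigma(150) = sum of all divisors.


sigma(n) = sum of divisors.
Divisors of 150: [1, 2, 3, 5, 6, 10, 15, 25, 30, 50, 75, 150]
Sum = 372


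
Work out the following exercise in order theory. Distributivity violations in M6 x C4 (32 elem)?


Distributive law: a ^ (b v c) = (a ^ b) v (a ^ c).
Check all 32^3 = 32768 ordered triples (a,b,c).
  e.g. a=(a1,0), b=(a2,0), c=(a3,0): lhs=(a1,0) != rhs=(0,0)
  e.g. a=(a1,0), b=(a2,0), c=(a3,1): lhs=(a1,0) != rhs=(0,0)
Total violating triples: 7680


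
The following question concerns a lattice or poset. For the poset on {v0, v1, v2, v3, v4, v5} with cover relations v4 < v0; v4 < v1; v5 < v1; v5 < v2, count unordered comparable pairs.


A comparable pair {a,b} has a < b or b < a in the order.
Count unordered pairs where one element is strictly below the other.
Examples: {v0,v4}, {v1,v4}, {v1,v5}, {v2,v5}
Total comparable pairs: 4


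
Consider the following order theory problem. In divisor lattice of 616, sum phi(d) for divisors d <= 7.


Divisors of 616 up to 7: [1, 2, 4, 7]
phi values: [1, 1, 2, 6]
Sum = 10


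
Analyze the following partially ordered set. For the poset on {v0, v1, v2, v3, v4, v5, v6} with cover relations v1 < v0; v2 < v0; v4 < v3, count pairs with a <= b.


The order relation is {(a,b) : a <= b}, reflexive so it includes (a,a).
Examples: (v0,v0), (v1,v0), (v1,v1), (v2,v0), (v2,v2), ...
Total ordered pairs: 10


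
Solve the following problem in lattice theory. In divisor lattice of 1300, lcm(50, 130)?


Join=lcm.
gcd(50,130)=10
lcm=650


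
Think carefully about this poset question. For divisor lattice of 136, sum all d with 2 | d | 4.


Interval [2,4] in divisors of 136: [2, 4]
Sum = 6


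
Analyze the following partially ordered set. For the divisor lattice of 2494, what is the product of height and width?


Height = length of longest chain minus 1; width = size of largest antichain.
A maximum chain: 1 | 43 | 1247 | 2494  (height 3).
A maximum antichain: {2, 29, 43}  (width 3).
Product = 3 * 3 = 9


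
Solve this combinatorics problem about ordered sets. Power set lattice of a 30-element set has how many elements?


Power set = 2^n.
2^30 = 1073741824


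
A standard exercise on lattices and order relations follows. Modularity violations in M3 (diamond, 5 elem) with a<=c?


Modular law: if a <= c then a v (b ^ c) = (a v b) ^ c.
Check all triples (a,b,c) with a <= c among 5 elements.
This lattice is modular (diamonds M_m and their chain-products are modular).
Total violating triples: 0


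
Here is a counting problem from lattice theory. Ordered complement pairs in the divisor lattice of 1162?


Complement pair (a,b): a meet b = bottom, a join b = top.
Here: gcd(a,b)=1 and lcm(a,b)=1162, i.e. a*b=1162 with a,b coprime.
Pairs found: (1,1162), (2,581), (7,166), (14,83), ... (4 more)
Total ordered pairs: 8


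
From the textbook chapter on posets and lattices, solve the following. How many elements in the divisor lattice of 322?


Divisors of 322: [1, 2, 7, 14, 23, 46, 161, 322]
Count: 8


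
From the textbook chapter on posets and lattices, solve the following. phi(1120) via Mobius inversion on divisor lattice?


phi(n) = n * prod_{p|n} (1 - 1/p).
Prime divisors of 1120: [2, 5, 7]
phi(1120) = 1120 * (1 - 1/2) * (1 - 1/5) * (1 - 1/7)
phi(1120) = 384


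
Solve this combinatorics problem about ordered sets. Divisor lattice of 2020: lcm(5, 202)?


Join=lcm.
gcd(5,202)=1
lcm=1010


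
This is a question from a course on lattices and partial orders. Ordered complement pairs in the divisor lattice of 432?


Complement pair (a,b): a meet b = bottom, a join b = top.
Here: gcd(a,b)=1 and lcm(a,b)=432, i.e. a*b=432 with a,b coprime.
Pairs found: (1,432), (16,27), (27,16), (432,1)
Total ordered pairs: 4


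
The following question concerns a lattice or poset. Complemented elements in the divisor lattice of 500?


An element a is complemented if some b has a meet b = bottom, a join b = top.
a is complemented iff gcd(a, n/a)=1, i.e. a is a unitary divisor of 500.
Complemented elements: 1, 4, 125, 500
Count: 4


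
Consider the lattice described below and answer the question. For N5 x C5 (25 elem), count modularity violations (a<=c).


Modular law: if a <= c then a v (b ^ c) = (a v b) ^ c.
Check all triples (a,b,c) with a <= c among 25 elements.
  e.g. a=(a,0), b=(c,0), c=(b,0): lhs=(a,0) != rhs=(b,0)
  e.g. a=(a,0), b=(c,1), c=(b,0): lhs=(a,0) != rhs=(b,0)
Total violating triples: 75


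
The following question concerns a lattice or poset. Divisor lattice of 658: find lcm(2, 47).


In a divisor lattice, join = lcm (least common multiple).
gcd(2,47) = 1
lcm(2,47) = 2*47/gcd = 94/1 = 94


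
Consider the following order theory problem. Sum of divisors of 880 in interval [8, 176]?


Interval [8,176] in divisors of 880: [8, 16, 88, 176]
Sum = 288


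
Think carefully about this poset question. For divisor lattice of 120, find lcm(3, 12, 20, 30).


In a divisor lattice, join = lcm (least common multiple).
Compute lcm iteratively: start with first element, then lcm(current, next).
Elements: [3, 12, 20, 30]
lcm(3,12) = 12
lcm(12,20) = 60
lcm(60,30) = 60
Final lcm = 60


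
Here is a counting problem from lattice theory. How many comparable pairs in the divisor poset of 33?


A comparable pair {a,b} has a < b or b < a in the order.
Count unordered pairs where one element is strictly below the other.
Examples: {1,3}, {1,11}, {1,33}, {3,33}, ...
Total comparable pairs: 5


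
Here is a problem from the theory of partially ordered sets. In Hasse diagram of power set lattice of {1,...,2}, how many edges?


A cover relation a -< b holds when a < b with no c strictly between.
Cover relations:
  {} -< {1}
  {} -< {2}
  {1} -< {1,2}
  {2} -< {1,2}
Total: 4


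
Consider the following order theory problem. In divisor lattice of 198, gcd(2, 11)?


Meet=gcd.
gcd(2,11)=1


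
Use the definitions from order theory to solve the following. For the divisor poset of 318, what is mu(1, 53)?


In a divisor lattice, mu(a,b) = mu(b/a) where mu is the classical Mobius function.
b/a = 53/1 = 53
Prime factorization of 53: primes [53]
53 is squarefree with 1 prime factor(s), so mu(53) = (-1)^1 = -1


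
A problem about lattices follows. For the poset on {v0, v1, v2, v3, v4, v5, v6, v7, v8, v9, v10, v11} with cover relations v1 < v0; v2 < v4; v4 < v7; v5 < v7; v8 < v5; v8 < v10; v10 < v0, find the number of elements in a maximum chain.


A chain is a totally ordered subset; we count the number of elements in a maximum chain.
Compute, for each element x, the size of the longest chain ending at x:
  v1: 1
  v2: 1
  v3: 1
  v6: 1
  v8: 1
  v9: 1
  ...
A maximum chain: v8 < v10 < v0
Number of elements in the longest chain: 3


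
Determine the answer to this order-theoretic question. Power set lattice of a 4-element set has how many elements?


Power set = 2^n.
2^4 = 16


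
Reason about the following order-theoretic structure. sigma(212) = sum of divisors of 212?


sigma(n) = sum of divisors.
Divisors of 212: [1, 2, 4, 53, 106, 212]
Sum = 378


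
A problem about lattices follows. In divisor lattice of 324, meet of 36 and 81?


In a divisor lattice, meet = gcd (greatest common divisor).
By Euclidean algorithm or factoring: gcd(36,81) = 9


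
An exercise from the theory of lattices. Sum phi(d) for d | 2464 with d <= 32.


Divisors of 2464 up to 32: [1, 2, 4, 7, 8, 11, 14, 16, 22, 28, 32]
phi values: [1, 1, 2, 6, 4, 10, 6, 8, 10, 12, 16]
Sum = 76


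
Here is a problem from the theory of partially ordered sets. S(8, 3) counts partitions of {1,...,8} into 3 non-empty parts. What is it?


S(n,k) = k*S(n-1,k) + S(n-1,k-1).
S(7,3) = 301, S(7,2) = 63
S(8,3) = 3*301 + 63 = 903 + 63
S(8,3) = 966


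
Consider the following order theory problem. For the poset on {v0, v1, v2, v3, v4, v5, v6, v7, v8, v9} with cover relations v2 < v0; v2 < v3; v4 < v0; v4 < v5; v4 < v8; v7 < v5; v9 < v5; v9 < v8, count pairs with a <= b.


The order relation is {(a,b) : a <= b}, reflexive so it includes (a,a).
Examples: (v0,v0), (v1,v1), (v2,v0), (v2,v2), (v2,v3), ...
Total ordered pairs: 18


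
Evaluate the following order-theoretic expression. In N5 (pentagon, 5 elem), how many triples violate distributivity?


Distributive law: a ^ (b v c) = (a ^ b) v (a ^ c).
Check all 5^3 = 125 ordered triples (a,b,c).
  e.g. a=b, b=a, c=c: lhs=b != rhs=a
  e.g. a=b, b=c, c=a: lhs=b != rhs=a
Total violating triples: 2


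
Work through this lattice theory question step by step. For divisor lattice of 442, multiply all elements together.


Divisors of 442: [1, 2, 13, 17, 26, 34, 221, 442]
Product = n^(d(n)/2) = 442^(8/2)
Product = 38167092496


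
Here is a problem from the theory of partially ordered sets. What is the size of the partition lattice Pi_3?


B(n) = number of set partitions of an n-element set.
B(n) satisfies the recurrence: B(n+1) = sum_k C(n,k)*B(k).
B(3) = 5


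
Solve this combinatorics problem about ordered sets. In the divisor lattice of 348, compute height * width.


Height = length of longest chain minus 1; width = size of largest antichain.
A maximum chain: 1 | 29 | 87 | 174 | 348  (height 4).
A maximum antichain: {4, 6, 58, 87}  (width 4).
Product = 4 * 4 = 16


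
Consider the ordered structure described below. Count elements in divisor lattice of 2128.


Divisors of 2128: [1, 2, 4, 7, 8, 14, 16, 19, 28, 38, 56, 76, 112, 133, 152, 266, 304, 532, 1064, 2128]
Count: 20


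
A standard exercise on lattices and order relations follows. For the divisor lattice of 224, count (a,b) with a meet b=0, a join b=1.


Complement pair (a,b): a meet b = bottom, a join b = top.
Here: gcd(a,b)=1 and lcm(a,b)=224, i.e. a*b=224 with a,b coprime.
Pairs found: (1,224), (7,32), (32,7), (224,1)
Total ordered pairs: 4


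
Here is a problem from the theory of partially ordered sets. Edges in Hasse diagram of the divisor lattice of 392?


A cover relation a -< b holds when a < b with no c strictly between.
Cover relations:
  1 -< 2
  1 -< 7
  2 -< 4
  2 -< 14
  4 -< 8
  4 -< 28
  7 -< 14
  7 -< 49
  ...9 more
Total: 17


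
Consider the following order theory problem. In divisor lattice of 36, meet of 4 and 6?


In a divisor lattice, meet = gcd (greatest common divisor).
By Euclidean algorithm or factoring: gcd(4,6) = 2


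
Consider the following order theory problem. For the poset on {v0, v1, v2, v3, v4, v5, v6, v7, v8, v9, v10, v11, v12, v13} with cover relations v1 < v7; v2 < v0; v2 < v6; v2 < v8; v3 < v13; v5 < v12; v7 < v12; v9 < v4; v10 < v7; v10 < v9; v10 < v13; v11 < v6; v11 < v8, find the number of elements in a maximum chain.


A chain is a totally ordered subset; we count the number of elements in a maximum chain.
Compute, for each element x, the size of the longest chain ending at x:
  v1: 1
  v2: 1
  v3: 1
  v5: 1
  v10: 1
  v11: 1
  ...
A maximum chain: v10 < v9 < v4
Number of elements in the longest chain: 3


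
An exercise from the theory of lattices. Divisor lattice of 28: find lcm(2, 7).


In a divisor lattice, join = lcm (least common multiple).
gcd(2,7) = 1
lcm(2,7) = 2*7/gcd = 14/1 = 14


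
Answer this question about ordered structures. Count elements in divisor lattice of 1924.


Divisors of 1924: [1, 2, 4, 13, 26, 37, 52, 74, 148, 481, 962, 1924]
Count: 12


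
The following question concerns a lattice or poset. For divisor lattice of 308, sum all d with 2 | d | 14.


Interval [2,14] in divisors of 308: [2, 14]
Sum = 16


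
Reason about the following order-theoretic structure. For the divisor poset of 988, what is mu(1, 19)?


In a divisor lattice, mu(a,b) = mu(b/a) where mu is the classical Mobius function.
b/a = 19/1 = 19
Prime factorization of 19: primes [19]
19 is squarefree with 1 prime factor(s), so mu(19) = (-1)^1 = -1


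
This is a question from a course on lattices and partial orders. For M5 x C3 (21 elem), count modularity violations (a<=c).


Modular law: if a <= c then a v (b ^ c) = (a v b) ^ c.
Check all triples (a,b,c) with a <= c among 21 elements.
This lattice is modular (diamonds M_m and their chain-products are modular).
Total violating triples: 0


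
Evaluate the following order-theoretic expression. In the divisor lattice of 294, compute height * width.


Height = length of longest chain minus 1; width = size of largest antichain.
A maximum chain: 1 | 7 | 49 | 147 | 294  (height 4).
A maximum antichain: {6, 14, 21, 49}  (width 4).
Product = 4 * 4 = 16


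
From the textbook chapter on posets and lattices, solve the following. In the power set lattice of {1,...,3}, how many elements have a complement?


An element a is complemented if some b has a meet b = bottom, a join b = top.
every subset A has complement S\A, so all elements are complemented.
Complemented elements: {}, {1}, {2}, {3}, {1,2}, {1,3}, ... (2 more)
Count: 8


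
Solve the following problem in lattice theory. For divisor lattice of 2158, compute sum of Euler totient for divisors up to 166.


Divisors of 2158 up to 166: [1, 2, 13, 26, 83, 166]
phi values: [1, 1, 12, 12, 82, 82]
Sum = 190


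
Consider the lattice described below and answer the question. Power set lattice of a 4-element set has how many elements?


Power set = 2^n.
2^4 = 16


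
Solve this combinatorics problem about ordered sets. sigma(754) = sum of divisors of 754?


sigma(n) = sum of divisors.
Divisors of 754: [1, 2, 13, 26, 29, 58, 377, 754]
Sum = 1260


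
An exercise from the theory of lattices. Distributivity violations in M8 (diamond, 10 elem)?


Distributive law: a ^ (b v c) = (a ^ b) v (a ^ c).
Check all 10^3 = 1000 ordered triples (a,b,c).
  e.g. a=a1, b=a2, c=a3: lhs=a1 != rhs=0
  e.g. a=a1, b=a2, c=a4: lhs=a1 != rhs=0
Total violating triples: 336


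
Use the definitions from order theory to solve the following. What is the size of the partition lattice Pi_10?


B(n) = number of set partitions of an n-element set.
B(n) satisfies the recurrence: B(n+1) = sum_k C(n,k)*B(k).
B(10) = 115975


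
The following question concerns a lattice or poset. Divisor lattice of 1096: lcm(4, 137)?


Join=lcm.
gcd(4,137)=1
lcm=548


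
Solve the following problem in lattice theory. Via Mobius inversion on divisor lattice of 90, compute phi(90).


phi(n) = n * prod_{p|n} (1 - 1/p).
Prime divisors of 90: [2, 3, 5]
phi(90) = 90 * (1 - 1/2) * (1 - 1/3) * (1 - 1/5)
phi(90) = 24


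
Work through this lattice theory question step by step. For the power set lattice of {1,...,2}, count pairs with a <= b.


The order relation is {(a,b) : a <= b}, reflexive so it includes (a,a).
Examples: ({},{}), ({},{1,2}), ({},{1}), ({},{2}), ({1,2},{1,2}), ...
Total ordered pairs: 9


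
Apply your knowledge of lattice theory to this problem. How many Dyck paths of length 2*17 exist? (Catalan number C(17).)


C(n) = C(2n, n) / (n+1).
C(34, 17) = 2333606220
C(17) = 2333606220 / 18 = 129644790


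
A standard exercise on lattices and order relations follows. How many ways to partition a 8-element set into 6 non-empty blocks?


S(n,k) = k*S(n-1,k) + S(n-1,k-1).
S(7,6) = 21, S(7,5) = 140
S(8,6) = 6*21 + 140 = 126 + 140
S(8,6) = 266


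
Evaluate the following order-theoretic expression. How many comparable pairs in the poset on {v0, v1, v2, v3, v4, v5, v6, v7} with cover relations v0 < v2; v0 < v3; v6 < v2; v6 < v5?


A comparable pair {a,b} has a < b or b < a in the order.
Count unordered pairs where one element is strictly below the other.
Examples: {v0,v2}, {v0,v3}, {v2,v6}, {v5,v6}
Total comparable pairs: 4


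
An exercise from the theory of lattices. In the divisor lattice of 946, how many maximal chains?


A maximal chain goes from the minimum element to a maximal element via cover relations.
Counting all min-to-max paths in the cover graph.
Total maximal chains: 6


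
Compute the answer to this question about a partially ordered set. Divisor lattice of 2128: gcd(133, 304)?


Meet=gcd.
gcd(133,304)=19


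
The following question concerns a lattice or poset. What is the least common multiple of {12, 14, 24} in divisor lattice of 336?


In a divisor lattice, join = lcm (least common multiple).
Compute lcm iteratively: start with first element, then lcm(current, next).
Elements: [12, 14, 24]
lcm(12,14) = 84
lcm(84,24) = 168
Final lcm = 168


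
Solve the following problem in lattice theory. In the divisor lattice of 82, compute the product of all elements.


Divisors of 82: [1, 2, 41, 82]
Product = n^(d(n)/2) = 82^(4/2)
Product = 6724


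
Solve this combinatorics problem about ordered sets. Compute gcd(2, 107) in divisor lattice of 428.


In a divisor lattice, meet = gcd (greatest common divisor).
By Euclidean algorithm or factoring: gcd(2,107) = 1


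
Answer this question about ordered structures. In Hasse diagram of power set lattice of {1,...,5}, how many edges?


A cover relation a -< b holds when a < b with no c strictly between.
Cover relations:
  {} -< {1}
  {} -< {2}
  {} -< {3}
  {} -< {4}
  {} -< {5}
  {1} -< {1,2}
  {1} -< {1,3}
  {1} -< {1,4}
  ...72 more
Total: 80


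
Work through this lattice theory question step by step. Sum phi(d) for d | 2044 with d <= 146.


Divisors of 2044 up to 146: [1, 2, 4, 7, 14, 28, 73, 146]
phi values: [1, 1, 2, 6, 6, 12, 72, 72]
Sum = 172


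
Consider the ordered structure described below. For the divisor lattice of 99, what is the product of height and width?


Height = length of longest chain minus 1; width = size of largest antichain.
A maximum chain: 1 | 11 | 33 | 99  (height 3).
A maximum antichain: {3, 11}  (width 2).
Product = 3 * 2 = 6


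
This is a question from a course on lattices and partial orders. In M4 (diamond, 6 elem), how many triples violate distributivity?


Distributive law: a ^ (b v c) = (a ^ b) v (a ^ c).
Check all 6^3 = 216 ordered triples (a,b,c).
  e.g. a=a1, b=a2, c=a3: lhs=a1 != rhs=0
  e.g. a=a1, b=a2, c=a4: lhs=a1 != rhs=0
Total violating triples: 24


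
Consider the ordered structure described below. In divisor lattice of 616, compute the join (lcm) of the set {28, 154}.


In a divisor lattice, join = lcm (least common multiple).
Compute lcm iteratively: start with first element, then lcm(current, next).
Elements: [28, 154]
lcm(28,154) = 308
Final lcm = 308


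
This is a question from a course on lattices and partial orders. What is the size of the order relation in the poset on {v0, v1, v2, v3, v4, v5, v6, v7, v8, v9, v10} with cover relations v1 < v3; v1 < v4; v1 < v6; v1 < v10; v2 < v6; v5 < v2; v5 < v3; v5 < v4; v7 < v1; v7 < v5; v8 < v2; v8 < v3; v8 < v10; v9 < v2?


The order relation is {(a,b) : a <= b}, reflexive so it includes (a,a).
Examples: (v0,v0), (v1,v1), (v1,v10), (v1,v3), (v1,v4), ...
Total ordered pairs: 33


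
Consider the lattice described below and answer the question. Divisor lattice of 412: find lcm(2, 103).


In a divisor lattice, join = lcm (least common multiple).
gcd(2,103) = 1
lcm(2,103) = 2*103/gcd = 206/1 = 206


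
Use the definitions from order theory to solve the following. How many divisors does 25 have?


Divisors of 25: [1, 5, 25]
Count: 3


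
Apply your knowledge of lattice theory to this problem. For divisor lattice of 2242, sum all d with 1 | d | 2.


Interval [1,2] in divisors of 2242: [1, 2]
Sum = 3


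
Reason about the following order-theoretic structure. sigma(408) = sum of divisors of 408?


sigma(n) = sum of divisors.
Divisors of 408: [1, 2, 3, 4, 6, 8, 12, 17, 24, 34, 51, 68, 102, 136, 204, 408]
Sum = 1080


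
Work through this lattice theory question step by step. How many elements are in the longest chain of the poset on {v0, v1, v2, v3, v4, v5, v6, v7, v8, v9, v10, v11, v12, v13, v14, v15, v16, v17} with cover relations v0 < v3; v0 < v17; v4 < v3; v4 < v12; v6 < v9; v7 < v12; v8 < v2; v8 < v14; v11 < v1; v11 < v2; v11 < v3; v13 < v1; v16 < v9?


A chain is a totally ordered subset; we count the number of elements in a maximum chain.
Compute, for each element x, the size of the longest chain ending at x:
  v0: 1
  v4: 1
  v5: 1
  v6: 1
  v7: 1
  v8: 1
  ...
A maximum chain: v11 < v1
Number of elements in the longest chain: 2


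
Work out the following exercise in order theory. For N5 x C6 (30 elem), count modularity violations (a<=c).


Modular law: if a <= c then a v (b ^ c) = (a v b) ^ c.
Check all triples (a,b,c) with a <= c among 30 elements.
  e.g. a=(a,0), b=(c,0), c=(b,0): lhs=(a,0) != rhs=(b,0)
  e.g. a=(a,0), b=(c,1), c=(b,0): lhs=(a,0) != rhs=(b,0)
Total violating triples: 126


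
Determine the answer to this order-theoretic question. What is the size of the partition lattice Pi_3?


B(n) = number of set partitions of an n-element set.
B(n) satisfies the recurrence: B(n+1) = sum_k C(n,k)*B(k).
B(3) = 5


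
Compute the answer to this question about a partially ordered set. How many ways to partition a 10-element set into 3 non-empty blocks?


S(n,k) = k*S(n-1,k) + S(n-1,k-1).
S(9,3) = 3025, S(9,2) = 255
S(10,3) = 3*3025 + 255 = 9075 + 255
S(10,3) = 9330


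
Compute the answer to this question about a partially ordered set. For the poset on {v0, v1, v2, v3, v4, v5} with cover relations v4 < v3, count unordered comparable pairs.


A comparable pair {a,b} has a < b or b < a in the order.
Count unordered pairs where one element is strictly below the other.
Examples: {v3,v4}
Total comparable pairs: 1
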